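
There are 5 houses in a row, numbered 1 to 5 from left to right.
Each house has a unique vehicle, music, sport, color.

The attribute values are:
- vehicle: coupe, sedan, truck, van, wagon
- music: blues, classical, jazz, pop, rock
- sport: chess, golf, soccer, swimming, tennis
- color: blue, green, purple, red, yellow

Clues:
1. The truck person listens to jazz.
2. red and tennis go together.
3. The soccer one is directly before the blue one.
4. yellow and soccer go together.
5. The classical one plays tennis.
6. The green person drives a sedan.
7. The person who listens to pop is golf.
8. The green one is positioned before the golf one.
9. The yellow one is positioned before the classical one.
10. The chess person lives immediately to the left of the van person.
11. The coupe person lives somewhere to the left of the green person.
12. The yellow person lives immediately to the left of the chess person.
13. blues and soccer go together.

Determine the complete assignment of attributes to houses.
Solution:

House | Vehicle | Music | Sport | Color
---------------------------------------
  1   | coupe | blues | soccer | yellow
  2   | truck | jazz | chess | blue
  3   | van | classical | tennis | red
  4   | sedan | rock | swimming | green
  5   | wagon | pop | golf | purple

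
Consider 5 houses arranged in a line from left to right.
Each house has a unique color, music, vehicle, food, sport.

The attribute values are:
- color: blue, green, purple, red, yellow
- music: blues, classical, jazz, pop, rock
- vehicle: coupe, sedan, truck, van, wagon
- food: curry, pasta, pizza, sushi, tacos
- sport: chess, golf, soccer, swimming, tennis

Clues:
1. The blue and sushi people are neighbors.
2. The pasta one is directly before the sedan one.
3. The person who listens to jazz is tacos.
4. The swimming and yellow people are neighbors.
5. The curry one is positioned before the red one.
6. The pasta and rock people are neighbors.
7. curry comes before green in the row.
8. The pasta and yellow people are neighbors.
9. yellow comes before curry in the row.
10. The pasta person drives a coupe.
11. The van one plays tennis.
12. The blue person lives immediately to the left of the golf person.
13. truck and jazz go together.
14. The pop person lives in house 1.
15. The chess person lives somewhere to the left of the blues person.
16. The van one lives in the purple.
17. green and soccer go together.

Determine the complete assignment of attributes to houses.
Solution:

House | Color | Music | Vehicle | Food | Sport
----------------------------------------------
  1   | blue | pop | coupe | pasta | swimming
  2   | yellow | rock | sedan | sushi | golf
  3   | purple | classical | van | curry | tennis
  4   | red | jazz | truck | tacos | chess
  5   | green | blues | wagon | pizza | soccer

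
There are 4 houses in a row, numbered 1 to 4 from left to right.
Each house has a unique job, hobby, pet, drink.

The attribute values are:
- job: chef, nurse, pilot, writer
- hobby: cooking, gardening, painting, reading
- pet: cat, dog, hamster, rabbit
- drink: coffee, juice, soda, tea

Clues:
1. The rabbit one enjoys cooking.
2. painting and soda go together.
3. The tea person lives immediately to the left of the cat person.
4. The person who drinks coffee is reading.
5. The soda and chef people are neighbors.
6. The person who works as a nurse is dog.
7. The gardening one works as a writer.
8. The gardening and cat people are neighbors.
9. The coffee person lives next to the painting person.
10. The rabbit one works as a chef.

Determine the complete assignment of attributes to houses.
Solution:

House | Job | Hobby | Pet | Drink
---------------------------------
  1   | writer | gardening | hamster | tea
  2   | pilot | reading | cat | coffee
  3   | nurse | painting | dog | soda
  4   | chef | cooking | rabbit | juice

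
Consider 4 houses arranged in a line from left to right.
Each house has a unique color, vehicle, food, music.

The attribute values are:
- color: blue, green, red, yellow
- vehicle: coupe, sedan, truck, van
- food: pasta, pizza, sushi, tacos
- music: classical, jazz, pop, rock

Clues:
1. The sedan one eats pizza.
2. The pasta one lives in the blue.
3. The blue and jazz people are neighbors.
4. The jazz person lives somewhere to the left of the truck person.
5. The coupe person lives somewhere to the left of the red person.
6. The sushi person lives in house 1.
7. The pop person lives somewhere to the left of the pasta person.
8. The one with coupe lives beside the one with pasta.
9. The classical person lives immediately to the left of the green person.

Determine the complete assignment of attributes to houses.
Solution:

House | Color | Vehicle | Food | Music
--------------------------------------
  1   | yellow | coupe | sushi | pop
  2   | blue | van | pasta | classical
  3   | green | sedan | pizza | jazz
  4   | red | truck | tacos | rock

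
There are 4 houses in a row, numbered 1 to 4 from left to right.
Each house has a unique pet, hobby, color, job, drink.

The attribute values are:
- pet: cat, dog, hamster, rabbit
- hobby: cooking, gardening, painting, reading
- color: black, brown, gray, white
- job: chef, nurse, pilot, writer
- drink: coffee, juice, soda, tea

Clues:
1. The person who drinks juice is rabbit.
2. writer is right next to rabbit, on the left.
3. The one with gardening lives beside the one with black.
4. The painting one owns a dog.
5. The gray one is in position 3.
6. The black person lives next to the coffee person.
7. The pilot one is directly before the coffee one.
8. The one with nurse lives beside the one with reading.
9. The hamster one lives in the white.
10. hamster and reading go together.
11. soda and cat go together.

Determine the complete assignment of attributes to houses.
Solution:

House | Pet | Hobby | Color | Job | Drink
-----------------------------------------
  1   | cat | gardening | brown | writer | soda
  2   | rabbit | cooking | black | pilot | juice
  3   | dog | painting | gray | nurse | coffee
  4   | hamster | reading | white | chef | tea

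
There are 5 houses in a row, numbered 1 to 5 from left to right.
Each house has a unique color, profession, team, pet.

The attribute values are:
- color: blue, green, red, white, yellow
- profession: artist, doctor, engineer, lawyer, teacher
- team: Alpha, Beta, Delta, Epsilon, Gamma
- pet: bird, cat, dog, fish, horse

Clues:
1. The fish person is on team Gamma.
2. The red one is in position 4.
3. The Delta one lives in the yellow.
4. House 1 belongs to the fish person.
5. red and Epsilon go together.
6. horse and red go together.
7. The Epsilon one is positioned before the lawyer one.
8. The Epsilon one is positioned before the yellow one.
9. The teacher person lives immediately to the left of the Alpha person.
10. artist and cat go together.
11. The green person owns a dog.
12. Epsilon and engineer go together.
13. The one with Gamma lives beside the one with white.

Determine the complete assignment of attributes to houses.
Solution:

House | Color | Profession | Team | Pet
---------------------------------------
  1   | blue | teacher | Gamma | fish
  2   | white | artist | Alpha | cat
  3   | green | doctor | Beta | dog
  4   | red | engineer | Epsilon | horse
  5   | yellow | lawyer | Delta | bird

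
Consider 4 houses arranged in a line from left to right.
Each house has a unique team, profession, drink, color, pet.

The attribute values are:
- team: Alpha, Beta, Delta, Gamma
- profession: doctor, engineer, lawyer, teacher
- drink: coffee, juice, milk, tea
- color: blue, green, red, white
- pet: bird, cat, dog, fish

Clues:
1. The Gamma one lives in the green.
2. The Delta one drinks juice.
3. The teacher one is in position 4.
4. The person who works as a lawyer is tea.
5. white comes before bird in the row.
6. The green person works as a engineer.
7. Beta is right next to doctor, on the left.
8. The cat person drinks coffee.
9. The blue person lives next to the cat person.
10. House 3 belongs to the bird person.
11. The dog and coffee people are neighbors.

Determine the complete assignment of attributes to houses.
Solution:

House | Team | Profession | Drink | Color | Pet
-----------------------------------------------
  1   | Beta | lawyer | tea | blue | dog
  2   | Alpha | doctor | coffee | white | cat
  3   | Gamma | engineer | milk | green | bird
  4   | Delta | teacher | juice | red | fish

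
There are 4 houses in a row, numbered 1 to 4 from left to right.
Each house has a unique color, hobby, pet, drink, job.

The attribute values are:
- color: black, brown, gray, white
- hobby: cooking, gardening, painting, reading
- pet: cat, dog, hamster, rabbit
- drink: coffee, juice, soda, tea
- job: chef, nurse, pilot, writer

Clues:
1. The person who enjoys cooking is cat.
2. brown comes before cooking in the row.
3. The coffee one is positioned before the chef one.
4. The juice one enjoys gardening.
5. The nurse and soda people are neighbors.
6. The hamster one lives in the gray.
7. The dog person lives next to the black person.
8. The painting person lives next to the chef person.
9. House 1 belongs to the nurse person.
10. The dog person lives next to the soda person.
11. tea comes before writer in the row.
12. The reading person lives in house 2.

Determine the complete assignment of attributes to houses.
Solution:

House | Color | Hobby | Pet | Drink | Job
-----------------------------------------
  1   | brown | painting | dog | coffee | nurse
  2   | black | reading | rabbit | soda | chef
  3   | white | cooking | cat | tea | pilot
  4   | gray | gardening | hamster | juice | writer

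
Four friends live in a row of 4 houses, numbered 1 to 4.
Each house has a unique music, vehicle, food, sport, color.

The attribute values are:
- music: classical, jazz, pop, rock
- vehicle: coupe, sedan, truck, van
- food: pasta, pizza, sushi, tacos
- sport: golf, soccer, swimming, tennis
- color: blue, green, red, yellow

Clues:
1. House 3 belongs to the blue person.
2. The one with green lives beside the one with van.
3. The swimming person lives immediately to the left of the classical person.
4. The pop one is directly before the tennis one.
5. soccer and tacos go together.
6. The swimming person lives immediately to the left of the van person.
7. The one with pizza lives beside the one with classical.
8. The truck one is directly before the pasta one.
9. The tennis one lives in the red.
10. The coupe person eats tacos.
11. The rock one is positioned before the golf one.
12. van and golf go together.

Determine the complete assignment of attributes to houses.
Solution:

House | Music | Vehicle | Food | Sport | Color
----------------------------------------------
  1   | rock | truck | pizza | swimming | green
  2   | classical | van | pasta | golf | yellow
  3   | pop | coupe | tacos | soccer | blue
  4   | jazz | sedan | sushi | tennis | red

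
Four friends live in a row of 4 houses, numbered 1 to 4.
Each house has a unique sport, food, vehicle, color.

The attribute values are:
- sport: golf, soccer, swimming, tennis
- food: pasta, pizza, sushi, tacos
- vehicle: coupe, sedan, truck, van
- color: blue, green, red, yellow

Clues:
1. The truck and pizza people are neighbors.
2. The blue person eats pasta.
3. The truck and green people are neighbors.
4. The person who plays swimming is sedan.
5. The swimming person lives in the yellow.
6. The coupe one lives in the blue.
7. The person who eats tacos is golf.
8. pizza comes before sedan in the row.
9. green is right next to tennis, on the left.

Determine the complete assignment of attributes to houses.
Solution:

House | Sport | Food | Vehicle | Color
--------------------------------------
  1   | golf | tacos | truck | red
  2   | soccer | pizza | van | green
  3   | tennis | pasta | coupe | blue
  4   | swimming | sushi | sedan | yellow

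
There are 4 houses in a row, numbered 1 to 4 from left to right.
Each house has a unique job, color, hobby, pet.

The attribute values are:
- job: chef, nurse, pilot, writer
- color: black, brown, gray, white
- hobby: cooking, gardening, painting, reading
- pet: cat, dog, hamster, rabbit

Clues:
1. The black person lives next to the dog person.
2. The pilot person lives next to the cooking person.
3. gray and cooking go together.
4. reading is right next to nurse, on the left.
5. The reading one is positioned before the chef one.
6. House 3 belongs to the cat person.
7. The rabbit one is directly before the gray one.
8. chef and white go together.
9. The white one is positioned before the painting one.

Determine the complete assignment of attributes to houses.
Solution:

House | Job | Color | Hobby | Pet
---------------------------------
  1   | pilot | black | reading | rabbit
  2   | nurse | gray | cooking | dog
  3   | chef | white | gardening | cat
  4   | writer | brown | painting | hamster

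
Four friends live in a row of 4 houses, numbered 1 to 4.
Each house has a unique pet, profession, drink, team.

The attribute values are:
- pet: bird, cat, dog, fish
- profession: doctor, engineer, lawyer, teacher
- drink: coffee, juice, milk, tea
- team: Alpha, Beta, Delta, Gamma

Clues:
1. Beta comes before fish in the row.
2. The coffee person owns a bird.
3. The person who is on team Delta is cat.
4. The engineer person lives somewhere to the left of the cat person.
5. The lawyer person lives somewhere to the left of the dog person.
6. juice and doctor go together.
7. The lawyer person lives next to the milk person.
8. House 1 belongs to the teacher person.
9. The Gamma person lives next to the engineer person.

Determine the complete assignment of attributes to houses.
Solution:

House | Pet | Profession | Drink | Team
---------------------------------------
  1   | bird | teacher | coffee | Beta
  2   | fish | lawyer | tea | Gamma
  3   | dog | engineer | milk | Alpha
  4   | cat | doctor | juice | Delta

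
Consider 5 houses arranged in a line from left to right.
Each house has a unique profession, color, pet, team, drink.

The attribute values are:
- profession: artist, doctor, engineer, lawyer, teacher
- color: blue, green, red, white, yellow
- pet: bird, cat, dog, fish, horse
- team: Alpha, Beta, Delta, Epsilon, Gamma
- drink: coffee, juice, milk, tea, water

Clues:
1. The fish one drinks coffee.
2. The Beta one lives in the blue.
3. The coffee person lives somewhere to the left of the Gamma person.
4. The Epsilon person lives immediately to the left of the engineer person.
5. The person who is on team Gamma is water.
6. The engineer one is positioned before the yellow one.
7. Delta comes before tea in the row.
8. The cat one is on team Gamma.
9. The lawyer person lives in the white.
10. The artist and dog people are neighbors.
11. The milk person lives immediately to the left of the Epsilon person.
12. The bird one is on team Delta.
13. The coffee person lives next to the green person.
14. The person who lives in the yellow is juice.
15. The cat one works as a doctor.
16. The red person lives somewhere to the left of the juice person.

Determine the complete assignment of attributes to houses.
Solution:

House | Profession | Color | Pet | Team | Drink
-----------------------------------------------
  1   | artist | red | bird | Delta | milk
  2   | lawyer | white | dog | Epsilon | tea
  3   | engineer | blue | fish | Beta | coffee
  4   | doctor | green | cat | Gamma | water
  5   | teacher | yellow | horse | Alpha | juice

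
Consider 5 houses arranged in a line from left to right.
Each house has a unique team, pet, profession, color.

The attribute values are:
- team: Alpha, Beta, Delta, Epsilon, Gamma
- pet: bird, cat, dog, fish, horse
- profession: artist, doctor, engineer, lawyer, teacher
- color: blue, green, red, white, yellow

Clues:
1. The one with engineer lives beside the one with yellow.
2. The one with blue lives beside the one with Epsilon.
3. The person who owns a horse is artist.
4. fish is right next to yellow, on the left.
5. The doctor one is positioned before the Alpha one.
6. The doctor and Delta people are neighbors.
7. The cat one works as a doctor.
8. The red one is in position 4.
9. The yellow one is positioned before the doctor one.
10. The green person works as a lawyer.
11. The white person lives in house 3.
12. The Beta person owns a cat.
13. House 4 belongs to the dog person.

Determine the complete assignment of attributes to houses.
Solution:

House | Team | Pet | Profession | Color
---------------------------------------
  1   | Gamma | fish | engineer | blue
  2   | Epsilon | horse | artist | yellow
  3   | Beta | cat | doctor | white
  4   | Delta | dog | teacher | red
  5   | Alpha | bird | lawyer | green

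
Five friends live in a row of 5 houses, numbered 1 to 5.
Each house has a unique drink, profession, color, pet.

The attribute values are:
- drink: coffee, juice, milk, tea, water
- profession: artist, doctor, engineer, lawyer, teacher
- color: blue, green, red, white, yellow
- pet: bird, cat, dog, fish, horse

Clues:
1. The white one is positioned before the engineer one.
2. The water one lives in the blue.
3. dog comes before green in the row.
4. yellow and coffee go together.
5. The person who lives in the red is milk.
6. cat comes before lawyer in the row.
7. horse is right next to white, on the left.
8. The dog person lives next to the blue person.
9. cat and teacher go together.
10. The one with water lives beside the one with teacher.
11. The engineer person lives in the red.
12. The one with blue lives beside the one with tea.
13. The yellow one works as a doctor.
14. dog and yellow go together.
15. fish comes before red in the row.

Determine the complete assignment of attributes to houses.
Solution:

House | Drink | Profession | Color | Pet
----------------------------------------
  1   | coffee | doctor | yellow | dog
  2   | water | artist | blue | horse
  3   | tea | teacher | white | cat
  4   | juice | lawyer | green | fish
  5   | milk | engineer | red | bird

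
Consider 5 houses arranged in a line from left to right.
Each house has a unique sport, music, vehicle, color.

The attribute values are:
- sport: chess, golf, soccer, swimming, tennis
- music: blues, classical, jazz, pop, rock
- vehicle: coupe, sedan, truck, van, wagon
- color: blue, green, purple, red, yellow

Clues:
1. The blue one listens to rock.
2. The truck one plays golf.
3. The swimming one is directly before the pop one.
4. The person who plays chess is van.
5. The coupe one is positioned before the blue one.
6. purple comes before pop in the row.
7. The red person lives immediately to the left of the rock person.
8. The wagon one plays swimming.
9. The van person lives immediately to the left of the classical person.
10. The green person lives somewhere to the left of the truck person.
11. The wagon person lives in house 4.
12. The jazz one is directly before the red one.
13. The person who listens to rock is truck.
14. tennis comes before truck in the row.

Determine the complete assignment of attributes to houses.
Solution:

House | Sport | Music | Vehicle | Color
---------------------------------------
  1   | chess | jazz | van | green
  2   | tennis | classical | coupe | red
  3   | golf | rock | truck | blue
  4   | swimming | blues | wagon | purple
  5   | soccer | pop | sedan | yellow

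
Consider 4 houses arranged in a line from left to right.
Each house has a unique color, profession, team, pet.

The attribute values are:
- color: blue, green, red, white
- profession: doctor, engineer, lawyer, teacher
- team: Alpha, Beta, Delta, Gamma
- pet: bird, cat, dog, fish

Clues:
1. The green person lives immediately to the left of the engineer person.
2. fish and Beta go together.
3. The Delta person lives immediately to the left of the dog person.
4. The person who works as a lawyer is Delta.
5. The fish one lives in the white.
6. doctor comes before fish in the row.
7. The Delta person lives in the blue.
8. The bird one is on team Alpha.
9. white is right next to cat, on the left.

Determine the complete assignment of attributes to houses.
Solution:

House | Color | Profession | Team | Pet
---------------------------------------
  1   | green | doctor | Alpha | bird
  2   | white | engineer | Beta | fish
  3   | blue | lawyer | Delta | cat
  4   | red | teacher | Gamma | dog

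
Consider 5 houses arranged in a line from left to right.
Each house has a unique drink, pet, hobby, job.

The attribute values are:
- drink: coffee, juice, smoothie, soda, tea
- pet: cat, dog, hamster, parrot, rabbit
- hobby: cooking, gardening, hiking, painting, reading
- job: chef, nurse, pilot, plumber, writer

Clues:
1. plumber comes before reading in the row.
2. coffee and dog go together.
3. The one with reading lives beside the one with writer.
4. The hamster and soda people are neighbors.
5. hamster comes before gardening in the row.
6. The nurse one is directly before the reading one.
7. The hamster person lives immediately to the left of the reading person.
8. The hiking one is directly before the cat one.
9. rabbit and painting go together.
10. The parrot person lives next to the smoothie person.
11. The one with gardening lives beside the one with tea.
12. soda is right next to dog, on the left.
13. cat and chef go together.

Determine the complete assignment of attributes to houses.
Solution:

House | Drink | Pet | Hobby | Job
---------------------------------
  1   | juice | parrot | cooking | plumber
  2   | smoothie | hamster | hiking | nurse
  3   | soda | cat | reading | chef
  4   | coffee | dog | gardening | writer
  5   | tea | rabbit | painting | pilot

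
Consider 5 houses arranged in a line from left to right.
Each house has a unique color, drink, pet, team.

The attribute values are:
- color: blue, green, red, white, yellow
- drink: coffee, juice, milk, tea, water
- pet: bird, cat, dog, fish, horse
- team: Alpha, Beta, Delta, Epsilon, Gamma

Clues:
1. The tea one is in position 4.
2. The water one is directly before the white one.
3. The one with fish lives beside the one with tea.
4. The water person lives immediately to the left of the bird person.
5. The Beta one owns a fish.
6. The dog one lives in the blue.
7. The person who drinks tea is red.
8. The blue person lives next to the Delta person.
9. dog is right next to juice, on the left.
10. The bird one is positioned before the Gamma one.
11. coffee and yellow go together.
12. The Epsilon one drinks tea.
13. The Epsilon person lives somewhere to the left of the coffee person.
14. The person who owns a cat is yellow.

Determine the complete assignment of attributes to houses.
Solution:

House | Color | Drink | Pet | Team
----------------------------------
  1   | blue | water | dog | Alpha
  2   | white | juice | bird | Delta
  3   | green | milk | fish | Beta
  4   | red | tea | horse | Epsilon
  5   | yellow | coffee | cat | Gamma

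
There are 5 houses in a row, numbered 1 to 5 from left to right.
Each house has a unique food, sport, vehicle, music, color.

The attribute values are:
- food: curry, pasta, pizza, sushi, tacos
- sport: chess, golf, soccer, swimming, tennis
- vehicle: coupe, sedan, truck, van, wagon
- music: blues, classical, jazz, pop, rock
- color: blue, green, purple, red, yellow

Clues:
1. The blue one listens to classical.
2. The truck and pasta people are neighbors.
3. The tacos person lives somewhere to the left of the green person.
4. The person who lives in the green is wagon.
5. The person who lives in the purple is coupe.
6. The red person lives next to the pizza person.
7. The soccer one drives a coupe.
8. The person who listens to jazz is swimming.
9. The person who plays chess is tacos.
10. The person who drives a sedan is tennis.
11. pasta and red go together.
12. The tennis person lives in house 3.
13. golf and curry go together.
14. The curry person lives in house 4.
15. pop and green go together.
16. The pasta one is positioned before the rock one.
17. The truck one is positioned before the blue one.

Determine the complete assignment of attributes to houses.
Solution:

House | Food | Sport | Vehicle | Music | Color
----------------------------------------------
  1   | tacos | chess | truck | blues | yellow
  2   | pasta | swimming | van | jazz | red
  3   | pizza | tennis | sedan | classical | blue
  4   | curry | golf | wagon | pop | green
  5   | sushi | soccer | coupe | rock | purple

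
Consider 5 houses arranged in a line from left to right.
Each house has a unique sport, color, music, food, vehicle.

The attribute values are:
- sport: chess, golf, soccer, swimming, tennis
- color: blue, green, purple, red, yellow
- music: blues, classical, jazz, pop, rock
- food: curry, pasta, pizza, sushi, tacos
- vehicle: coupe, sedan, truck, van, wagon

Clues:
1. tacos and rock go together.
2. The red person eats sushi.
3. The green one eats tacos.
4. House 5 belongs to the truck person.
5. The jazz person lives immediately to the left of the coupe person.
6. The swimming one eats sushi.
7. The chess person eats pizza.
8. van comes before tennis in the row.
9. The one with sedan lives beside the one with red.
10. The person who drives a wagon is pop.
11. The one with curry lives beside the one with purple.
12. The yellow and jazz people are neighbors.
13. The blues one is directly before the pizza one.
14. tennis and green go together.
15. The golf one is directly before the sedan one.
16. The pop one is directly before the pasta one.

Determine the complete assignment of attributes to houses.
Solution:

House | Sport | Color | Music | Food | Vehicle
----------------------------------------------
  1   | golf | yellow | pop | curry | wagon
  2   | soccer | purple | jazz | pasta | sedan
  3   | swimming | red | blues | sushi | coupe
  4   | chess | blue | classical | pizza | van
  5   | tennis | green | rock | tacos | truck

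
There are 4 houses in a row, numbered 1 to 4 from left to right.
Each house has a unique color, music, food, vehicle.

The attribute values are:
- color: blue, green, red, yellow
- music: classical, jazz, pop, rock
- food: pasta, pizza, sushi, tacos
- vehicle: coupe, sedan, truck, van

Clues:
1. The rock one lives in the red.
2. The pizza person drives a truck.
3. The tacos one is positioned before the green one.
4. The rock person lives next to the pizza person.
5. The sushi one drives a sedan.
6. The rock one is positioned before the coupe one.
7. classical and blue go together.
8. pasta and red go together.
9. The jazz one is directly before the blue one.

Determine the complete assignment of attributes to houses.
Solution:

House | Color | Music | Food | Vehicle
--------------------------------------
  1   | red | rock | pasta | van
  2   | yellow | jazz | pizza | truck
  3   | blue | classical | tacos | coupe
  4   | green | pop | sushi | sedan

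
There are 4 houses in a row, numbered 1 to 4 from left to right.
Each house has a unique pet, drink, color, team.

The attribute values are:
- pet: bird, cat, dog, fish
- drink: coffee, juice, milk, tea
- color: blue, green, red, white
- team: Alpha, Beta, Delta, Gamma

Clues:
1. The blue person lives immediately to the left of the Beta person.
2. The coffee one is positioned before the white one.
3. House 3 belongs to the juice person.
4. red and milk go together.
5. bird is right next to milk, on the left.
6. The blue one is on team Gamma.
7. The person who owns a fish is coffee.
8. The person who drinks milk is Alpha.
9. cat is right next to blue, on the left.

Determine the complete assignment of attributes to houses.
Solution:

House | Pet | Drink | Color | Team
----------------------------------
  1   | cat | tea | green | Delta
  2   | fish | coffee | blue | Gamma
  3   | bird | juice | white | Beta
  4   | dog | milk | red | Alpha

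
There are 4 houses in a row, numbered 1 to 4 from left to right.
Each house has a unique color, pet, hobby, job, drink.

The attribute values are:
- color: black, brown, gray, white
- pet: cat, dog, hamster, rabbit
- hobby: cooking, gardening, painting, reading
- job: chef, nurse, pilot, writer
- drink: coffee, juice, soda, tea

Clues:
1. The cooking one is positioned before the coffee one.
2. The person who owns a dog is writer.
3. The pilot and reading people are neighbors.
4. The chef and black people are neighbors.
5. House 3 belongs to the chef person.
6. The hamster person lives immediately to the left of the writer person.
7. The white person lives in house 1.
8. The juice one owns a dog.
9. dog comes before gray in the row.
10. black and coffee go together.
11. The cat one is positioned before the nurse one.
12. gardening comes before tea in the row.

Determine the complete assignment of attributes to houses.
Solution:

House | Color | Pet | Hobby | Job | Drink
-----------------------------------------
  1   | white | hamster | gardening | pilot | soda
  2   | brown | dog | reading | writer | juice
  3   | gray | cat | cooking | chef | tea
  4   | black | rabbit | painting | nurse | coffee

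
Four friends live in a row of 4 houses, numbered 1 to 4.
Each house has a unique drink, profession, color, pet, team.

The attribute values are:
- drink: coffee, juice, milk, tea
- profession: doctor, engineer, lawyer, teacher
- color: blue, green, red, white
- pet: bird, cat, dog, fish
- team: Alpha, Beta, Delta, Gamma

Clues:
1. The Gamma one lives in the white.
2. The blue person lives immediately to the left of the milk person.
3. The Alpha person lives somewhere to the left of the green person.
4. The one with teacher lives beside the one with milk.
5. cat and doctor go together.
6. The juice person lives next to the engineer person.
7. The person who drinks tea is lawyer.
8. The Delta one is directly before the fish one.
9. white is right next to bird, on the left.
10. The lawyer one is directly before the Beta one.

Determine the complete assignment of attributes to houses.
Solution:

House | Drink | Profession | Color | Pet | Team
-----------------------------------------------
  1   | juice | teacher | blue | dog | Delta
  2   | milk | engineer | white | fish | Gamma
  3   | tea | lawyer | red | bird | Alpha
  4   | coffee | doctor | green | cat | Beta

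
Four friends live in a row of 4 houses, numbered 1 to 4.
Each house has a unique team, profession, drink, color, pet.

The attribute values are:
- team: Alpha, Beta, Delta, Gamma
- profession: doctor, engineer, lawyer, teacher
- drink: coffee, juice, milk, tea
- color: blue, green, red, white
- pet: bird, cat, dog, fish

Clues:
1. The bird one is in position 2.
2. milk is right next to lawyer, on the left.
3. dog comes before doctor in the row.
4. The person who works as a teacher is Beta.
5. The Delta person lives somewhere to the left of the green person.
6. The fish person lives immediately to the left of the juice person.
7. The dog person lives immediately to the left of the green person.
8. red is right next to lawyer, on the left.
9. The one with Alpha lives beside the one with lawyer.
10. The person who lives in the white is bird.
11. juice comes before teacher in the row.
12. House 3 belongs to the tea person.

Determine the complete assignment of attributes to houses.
Solution:

House | Team | Profession | Drink | Color | Pet
-----------------------------------------------
  1   | Alpha | engineer | milk | red | fish
  2   | Delta | lawyer | juice | white | bird
  3   | Beta | teacher | tea | blue | dog
  4   | Gamma | doctor | coffee | green | cat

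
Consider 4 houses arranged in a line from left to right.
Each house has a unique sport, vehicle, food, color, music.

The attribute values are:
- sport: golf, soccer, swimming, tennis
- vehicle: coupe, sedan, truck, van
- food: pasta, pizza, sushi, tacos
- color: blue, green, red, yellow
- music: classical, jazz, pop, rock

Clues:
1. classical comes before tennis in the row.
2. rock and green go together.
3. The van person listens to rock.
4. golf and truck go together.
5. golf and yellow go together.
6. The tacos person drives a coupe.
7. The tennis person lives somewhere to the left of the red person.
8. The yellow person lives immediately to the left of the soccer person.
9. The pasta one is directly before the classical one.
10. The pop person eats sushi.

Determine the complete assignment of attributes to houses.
Solution:

House | Sport | Vehicle | Food | Color | Music
----------------------------------------------
  1   | golf | truck | pasta | yellow | jazz
  2   | soccer | coupe | tacos | blue | classical
  3   | tennis | van | pizza | green | rock
  4   | swimming | sedan | sushi | red | pop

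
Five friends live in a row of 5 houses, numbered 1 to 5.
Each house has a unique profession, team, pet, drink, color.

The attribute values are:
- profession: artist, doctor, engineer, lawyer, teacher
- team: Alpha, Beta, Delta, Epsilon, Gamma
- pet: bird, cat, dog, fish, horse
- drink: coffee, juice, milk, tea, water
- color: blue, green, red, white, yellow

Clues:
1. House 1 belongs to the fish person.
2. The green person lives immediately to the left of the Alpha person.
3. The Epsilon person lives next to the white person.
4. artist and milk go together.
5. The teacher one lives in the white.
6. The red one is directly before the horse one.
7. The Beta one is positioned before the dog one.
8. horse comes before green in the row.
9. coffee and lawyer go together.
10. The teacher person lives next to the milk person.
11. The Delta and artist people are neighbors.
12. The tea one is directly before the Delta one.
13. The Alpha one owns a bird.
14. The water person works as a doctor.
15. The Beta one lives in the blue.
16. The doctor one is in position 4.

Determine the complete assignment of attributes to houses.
Solution:

House | Profession | Team | Pet | Drink | Color
-----------------------------------------------
  1   | engineer | Epsilon | fish | tea | red
  2   | teacher | Delta | horse | juice | white
  3   | artist | Beta | cat | milk | blue
  4   | doctor | Gamma | dog | water | green
  5   | lawyer | Alpha | bird | coffee | yellow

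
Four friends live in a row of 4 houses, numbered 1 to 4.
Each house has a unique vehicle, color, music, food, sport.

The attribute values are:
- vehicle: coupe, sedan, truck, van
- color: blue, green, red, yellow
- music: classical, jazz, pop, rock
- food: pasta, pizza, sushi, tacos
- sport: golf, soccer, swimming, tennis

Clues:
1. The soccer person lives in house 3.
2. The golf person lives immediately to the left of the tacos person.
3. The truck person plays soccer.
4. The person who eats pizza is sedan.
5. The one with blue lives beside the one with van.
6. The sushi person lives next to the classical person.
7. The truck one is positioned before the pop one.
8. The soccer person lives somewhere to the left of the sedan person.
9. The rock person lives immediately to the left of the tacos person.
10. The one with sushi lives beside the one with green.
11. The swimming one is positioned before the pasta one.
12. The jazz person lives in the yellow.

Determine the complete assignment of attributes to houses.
Solution:

House | Vehicle | Color | Music | Food | Sport
----------------------------------------------
  1   | coupe | blue | rock | sushi | golf
  2   | van | green | classical | tacos | swimming
  3   | truck | yellow | jazz | pasta | soccer
  4   | sedan | red | pop | pizza | tennis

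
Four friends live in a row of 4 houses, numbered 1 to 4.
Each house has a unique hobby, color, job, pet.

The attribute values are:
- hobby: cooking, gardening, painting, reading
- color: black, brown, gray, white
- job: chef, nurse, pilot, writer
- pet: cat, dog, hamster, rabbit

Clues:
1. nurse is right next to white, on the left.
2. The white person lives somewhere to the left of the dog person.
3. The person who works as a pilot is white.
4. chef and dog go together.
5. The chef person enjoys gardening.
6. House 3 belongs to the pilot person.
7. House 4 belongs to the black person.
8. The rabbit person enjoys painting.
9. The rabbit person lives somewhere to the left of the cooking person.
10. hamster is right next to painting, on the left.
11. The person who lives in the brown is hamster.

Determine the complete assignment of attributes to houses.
Solution:

House | Hobby | Color | Job | Pet
---------------------------------
  1   | reading | brown | writer | hamster
  2   | painting | gray | nurse | rabbit
  3   | cooking | white | pilot | cat
  4   | gardening | black | chef | dog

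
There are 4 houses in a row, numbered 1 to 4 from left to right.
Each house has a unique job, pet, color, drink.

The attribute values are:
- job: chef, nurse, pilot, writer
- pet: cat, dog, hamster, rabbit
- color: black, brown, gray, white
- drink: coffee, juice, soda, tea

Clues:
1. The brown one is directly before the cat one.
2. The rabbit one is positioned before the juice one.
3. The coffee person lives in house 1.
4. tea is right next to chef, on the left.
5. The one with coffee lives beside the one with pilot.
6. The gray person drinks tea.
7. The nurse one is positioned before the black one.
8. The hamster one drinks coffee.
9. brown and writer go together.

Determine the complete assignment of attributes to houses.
Solution:

House | Job | Pet | Color | Drink
---------------------------------
  1   | writer | hamster | brown | coffee
  2   | pilot | cat | white | soda
  3   | nurse | rabbit | gray | tea
  4   | chef | dog | black | juice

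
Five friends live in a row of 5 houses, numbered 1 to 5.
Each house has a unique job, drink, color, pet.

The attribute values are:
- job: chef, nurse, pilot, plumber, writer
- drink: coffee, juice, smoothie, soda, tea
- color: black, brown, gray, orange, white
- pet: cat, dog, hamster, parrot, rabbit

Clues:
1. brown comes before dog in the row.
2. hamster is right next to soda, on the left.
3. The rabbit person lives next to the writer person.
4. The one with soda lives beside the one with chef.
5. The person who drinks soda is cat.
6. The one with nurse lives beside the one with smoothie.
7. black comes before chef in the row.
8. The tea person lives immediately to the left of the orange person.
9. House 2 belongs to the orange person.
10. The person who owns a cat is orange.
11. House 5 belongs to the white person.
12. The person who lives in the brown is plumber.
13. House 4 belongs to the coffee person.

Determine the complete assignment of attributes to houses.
Solution:

House | Job | Drink | Color | Pet
---------------------------------
  1   | pilot | tea | black | hamster
  2   | nurse | soda | orange | cat
  3   | chef | smoothie | gray | parrot
  4   | plumber | coffee | brown | rabbit
  5   | writer | juice | white | dog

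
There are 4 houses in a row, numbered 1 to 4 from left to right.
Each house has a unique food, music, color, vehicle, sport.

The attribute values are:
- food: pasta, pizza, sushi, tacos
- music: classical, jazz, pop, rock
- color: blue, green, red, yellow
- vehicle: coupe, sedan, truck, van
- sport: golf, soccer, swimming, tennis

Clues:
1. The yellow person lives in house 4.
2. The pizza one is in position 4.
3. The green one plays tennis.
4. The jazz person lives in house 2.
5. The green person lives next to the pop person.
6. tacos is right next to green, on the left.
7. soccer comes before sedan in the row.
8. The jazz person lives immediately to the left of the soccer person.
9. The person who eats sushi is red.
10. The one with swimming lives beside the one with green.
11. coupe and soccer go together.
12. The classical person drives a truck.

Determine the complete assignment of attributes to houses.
Solution:

House | Food | Music | Color | Vehicle | Sport
----------------------------------------------
  1   | tacos | classical | blue | truck | swimming
  2   | pasta | jazz | green | van | tennis
  3   | sushi | pop | red | coupe | soccer
  4   | pizza | rock | yellow | sedan | golf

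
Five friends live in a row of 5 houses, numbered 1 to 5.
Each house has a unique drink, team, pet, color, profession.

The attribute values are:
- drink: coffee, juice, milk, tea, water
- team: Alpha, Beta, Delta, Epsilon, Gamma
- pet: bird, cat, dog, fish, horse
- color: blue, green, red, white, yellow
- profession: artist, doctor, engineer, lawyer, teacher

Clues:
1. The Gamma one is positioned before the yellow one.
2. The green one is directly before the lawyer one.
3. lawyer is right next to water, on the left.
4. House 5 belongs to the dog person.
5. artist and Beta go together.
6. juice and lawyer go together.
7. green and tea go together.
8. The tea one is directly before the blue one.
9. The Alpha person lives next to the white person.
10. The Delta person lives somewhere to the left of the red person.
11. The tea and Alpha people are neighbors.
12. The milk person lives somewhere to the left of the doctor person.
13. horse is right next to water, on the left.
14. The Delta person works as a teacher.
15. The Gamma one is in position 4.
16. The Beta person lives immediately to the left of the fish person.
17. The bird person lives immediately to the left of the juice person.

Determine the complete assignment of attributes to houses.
Solution:

House | Drink | Team | Pet | Color | Profession
-----------------------------------------------
  1   | tea | Delta | bird | green | teacher
  2   | juice | Alpha | horse | blue | lawyer
  3   | water | Beta | cat | white | artist
  4   | milk | Gamma | fish | red | engineer
  5   | coffee | Epsilon | dog | yellow | doctor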